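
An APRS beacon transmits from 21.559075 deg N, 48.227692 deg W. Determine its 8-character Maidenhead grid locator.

GL51vn24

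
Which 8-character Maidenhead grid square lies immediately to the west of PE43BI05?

Longitude extended square 0; −1 → -1, wraps to 9, carry into subsquare.
Longitude subsquare b = 1; −1 → 0 = a.
The latitude characters are unchanged.

PE43ai95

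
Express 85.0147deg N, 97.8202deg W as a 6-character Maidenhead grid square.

ER15ca

Offset from 180°W / 90°S: lon 82.1798°, lat 175.0147°.
Field: lon ⌊82.1798/20⌋ = 4 → E; lat ⌊175.0147/10⌋ = 17 → R.
Square: lon ⌊2.1798/2⌋ = 1; lat ⌊5.0147/1⌋ = 5.
Subsquare: lon ⌊0.1798/0.0833333⌋ = 2 → c; lat ⌊0.0147/0.0416667⌋ = 0 → a.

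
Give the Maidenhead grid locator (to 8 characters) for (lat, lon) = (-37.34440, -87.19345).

EF62jp67

Add 180° to longitude and 90° to latitude: 92.80655, 52.65560.
Field: lon ⌊92.80655/20⌋ = 4 → E; lat ⌊52.65560/10⌋ = 5 → F.
Square: lon ⌊12.80655/2⌋ = 6; lat ⌊2.65560/1⌋ = 2.
Subsquare: lon ⌊0.80655/0.0833333⌋ = 9 → j; lat ⌊0.65560/0.0416667⌋ = 15 → p.
Extended square: lon ⌊0.05655/0.00833333⌋ = 6; lat ⌊0.03060/0.00416667⌋ = 7.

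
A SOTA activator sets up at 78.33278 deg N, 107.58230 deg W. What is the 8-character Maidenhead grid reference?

DQ68fh09

Shift to the Maidenhead origin (180°W, 90°S): lon 72.41770, lat 168.33278.
Field: 72.41770/20 → 3 → D, 168.33278/10 → 16 → Q; chars DQ.
Square: 12.41770/2 → 6, 8.33278/1 → 8; chars 68.
Subsquare: 0.41770/0.0833333 → 5 → f, 0.33278/0.0416667 → 7 → h; chars fh.
Extended square: 0.00103/0.00833333 → 0, 0.04111/0.00416667 → 9; chars 09.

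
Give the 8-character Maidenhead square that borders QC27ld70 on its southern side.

QC27lc79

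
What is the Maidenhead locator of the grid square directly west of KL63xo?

KL63wo

Longitude subsquare x = 23; −1 → 22 = w.
The latitude characters are unchanged.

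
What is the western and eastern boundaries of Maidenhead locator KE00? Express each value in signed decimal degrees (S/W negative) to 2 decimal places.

20.00, 22.00

Field K=10, E=4: +10·20° lon, +4·10° lat → SW at lon 20°, lat -50°.
Square 0, 0: +0·2° lon, +0·1° lat → SW at lon 20°, lat -50°.
Cell spans 2° lon × 1° lat.
west 20.00, east 22.00.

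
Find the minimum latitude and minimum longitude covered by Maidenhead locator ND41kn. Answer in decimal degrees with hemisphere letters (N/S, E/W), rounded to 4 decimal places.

58.4583° S, 88.8333° E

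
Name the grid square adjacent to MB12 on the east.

Longitude square 1; +1 → 2.
The latitude characters are unchanged.

MB22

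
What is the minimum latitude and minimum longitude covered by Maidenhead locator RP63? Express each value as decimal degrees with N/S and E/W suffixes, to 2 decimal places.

63.00° N, 172.00° E

Field R=17, P=15: +17·20° lon, +15·10° lat → SW at lon 160°, lat 60°.
Square 6, 3: +6·2° lon, +3·1° lat → SW at lon 172°, lat 63°.
latitude 63.00° N, longitude 172.00° E.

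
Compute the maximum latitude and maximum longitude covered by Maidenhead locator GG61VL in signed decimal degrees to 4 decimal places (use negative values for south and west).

-28.5000, -46.1667

Field G=6, G=6: +6·20° lon, +6·10° lat → SW at lon -60°, lat -30°.
Square 6, 1: +6·2° lon, +1·1° lat → SW at lon -48°, lat -29°.
Subsquare v=21, l=11: +21·0.0833333° lon, +11·0.0416667° lat → SW at lon -46.25°, lat -28.5417°.
Cell spans 0.0833333° lon × 0.0416667° lat. NE corner is SW corner plus one full cell.
latitude -28.5000, longitude -46.1667.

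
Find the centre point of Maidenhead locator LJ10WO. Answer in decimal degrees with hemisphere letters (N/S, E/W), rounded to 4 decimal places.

0.6042° N, 43.8750° E

Field L=11, J=9: +11·20° lon, +9·10° lat → SW at lon 40°, lat 0°.
Square 1, 0: +1·2° lon, +0·1° lat → SW at lon 42°, lat 0°.
Subsquare w=22, o=14: +22·0.0833333° lon, +14·0.0416667° lat → SW at lon 43.8333°, lat 0.583333°.
Cell spans 0.0833333° lon × 0.0416667° lat. Centre is SW corner plus half of each.
latitude 0.6042° N, longitude 43.8750° E.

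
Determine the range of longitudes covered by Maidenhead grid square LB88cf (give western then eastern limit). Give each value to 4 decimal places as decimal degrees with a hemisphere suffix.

Field L=11, B=1: +11·20° lon, +1·10° lat → SW at lon 40°, lat -80°.
Square 8, 8: +8·2° lon, +8·1° lat → SW at lon 56°, lat -72°.
Subsquare c=2, f=5: +2·0.0833333° lon, +5·0.0416667° lat → SW at lon 56.1667°, lat -71.7917°.
Cell spans 0.0833333° lon × 0.0416667° lat.
west 56.1667° E, east 56.2500° E.

56.1667° E, 56.2500° E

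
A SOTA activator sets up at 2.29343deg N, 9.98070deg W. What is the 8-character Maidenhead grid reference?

IJ52ah20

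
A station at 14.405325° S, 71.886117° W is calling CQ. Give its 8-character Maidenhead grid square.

FH45bo32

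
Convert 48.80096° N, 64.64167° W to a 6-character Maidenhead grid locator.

FN78qt

Offset from 180°W / 90°S: lon 115.3583°, lat 138.8010°.
Field: lon ⌊115.3583/20⌋ = 5 → F; lat ⌊138.8010/10⌋ = 13 → N.
Square: lon ⌊15.3583/2⌋ = 7; lat ⌊8.8010/1⌋ = 8.
Subsquare: lon ⌊1.3583/0.0833333⌋ = 16 → q; lat ⌊0.8010/0.0416667⌋ = 19 → t.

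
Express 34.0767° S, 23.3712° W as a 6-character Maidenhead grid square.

HF85hw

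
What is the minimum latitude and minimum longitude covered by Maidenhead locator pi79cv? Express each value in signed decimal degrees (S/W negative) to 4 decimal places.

-0.1250, 134.1667

Field P=15, I=8: +15·20° lon, +8·10° lat → SW at lon 120°, lat -10°.
Square 7, 9: +7·2° lon, +9·1° lat → SW at lon 134°, lat -1°.
Subsquare c=2, v=21: +2·0.0833333° lon, +21·0.0416667° lat → SW at lon 134.167°, lat -0.125°.
latitude -0.1250, longitude 134.1667.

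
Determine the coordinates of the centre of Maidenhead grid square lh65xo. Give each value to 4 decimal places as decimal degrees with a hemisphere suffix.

14.3958° S, 53.9583° E

Field L=11, H=7: +11·20° lon, +7·10° lat → SW at lon 40°, lat -20°.
Square 6, 5: +6·2° lon, +5·1° lat → SW at lon 52°, lat -15°.
Subsquare x=23, o=14: +23·0.0833333° lon, +14·0.0416667° lat → SW at lon 53.9167°, lat -14.4167°.
Cell spans 0.0833333° lon × 0.0416667° lat. Centre is SW corner plus half of each.
latitude 14.3958° S, longitude 53.9583° E.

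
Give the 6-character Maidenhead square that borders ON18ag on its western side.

Longitude subsquare a = 0; −1 → -1, wraps to 23 = x, carry into square.
Longitude square 1; −1 → 0.
The latitude characters are unchanged.

ON08xg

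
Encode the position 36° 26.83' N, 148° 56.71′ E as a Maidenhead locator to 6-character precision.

Offset from 180°W / 90°S: lon 328.9452°, lat 126.4472°.
Field: lon ⌊328.9452/20⌋ = 16 → Q; lat ⌊126.4472/10⌋ = 12 → M.
Square: lon ⌊8.9452/2⌋ = 4; lat ⌊6.4472/1⌋ = 6.
Subsquare: lon ⌊0.9452/0.0833333⌋ = 11 → l; lat ⌊0.4472/0.0416667⌋ = 10 → k.

QM46lk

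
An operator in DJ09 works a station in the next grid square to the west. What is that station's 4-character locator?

Longitude square 0; −1 → -1, wraps to 9, carry into field.
Longitude field D = 3; −1 → 2 = C.
The latitude characters are unchanged.

CJ99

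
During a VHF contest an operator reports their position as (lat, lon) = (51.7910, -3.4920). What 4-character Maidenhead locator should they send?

IO81

Shift to the Maidenhead origin (180°W, 90°S): lon 176.51, lat 141.79.
Field: 176.51/20 → 8 → I, 141.79/10 → 14 → O; chars IO.
Square: 16.51/2 → 8, 1.79/1 → 1; chars 81.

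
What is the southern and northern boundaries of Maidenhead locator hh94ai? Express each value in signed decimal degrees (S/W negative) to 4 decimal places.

-15.6667, -15.6250

Field H=7, H=7: +7·20° lon, +7·10° lat → SW at lon -40°, lat -20°.
Square 9, 4: +9·2° lon, +4·1° lat → SW at lon -22°, lat -16°.
Subsquare a=0, i=8: +0·0.0833333° lon, +8·0.0416667° lat → SW at lon -22°, lat -15.6667°.
Cell spans 0.0833333° lon × 0.0416667° lat.
south -15.6667, north -15.6250.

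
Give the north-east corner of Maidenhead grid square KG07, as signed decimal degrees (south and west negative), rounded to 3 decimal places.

Field K=10, G=6: +10·20° lon, +6·10° lat → SW at lon 20°, lat -30°.
Square 0, 7: +0·2° lon, +7·1° lat → SW at lon 20°, lat -23°.
Cell spans 2° lon × 1° lat. NE corner is SW corner plus one full cell.
latitude -22.000, longitude 22.000.

-22.000, 22.000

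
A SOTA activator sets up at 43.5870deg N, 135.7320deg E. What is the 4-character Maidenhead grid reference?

Add 180° to longitude and 90° to latitude: 315.73, 133.59.
Field: 315.73/20 → 15 → P, 133.59/10 → 13 → N; chars PN.
Square: 15.73/2 → 7, 3.59/1 → 3; chars 73.

PN73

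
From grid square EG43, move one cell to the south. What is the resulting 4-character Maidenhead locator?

Latitude square 3; −1 → 2.
The longitude characters are unchanged.

EG42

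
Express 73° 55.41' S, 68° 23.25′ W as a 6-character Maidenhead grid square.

FB56tb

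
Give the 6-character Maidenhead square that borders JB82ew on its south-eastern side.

JB82fv

Longitude subsquare e = 4; +1 → 5 = f.
Latitude subsquare w = 22; −1 → 21 = v.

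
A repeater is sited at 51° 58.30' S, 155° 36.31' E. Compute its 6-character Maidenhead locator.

QD78ta

Shift to the Maidenhead origin (180°W, 90°S): lon 335.6052, lat 38.0283.
Field: lon ⌊335.6052/20⌋ = 16 → Q; lat ⌊38.0283/10⌋ = 3 → D.
Square: lon ⌊15.6052/2⌋ = 7; lat ⌊8.0283/1⌋ = 8.
Subsquare: lon ⌊1.6052/0.0833333⌋ = 19 → t; lat ⌊0.0283/0.0416667⌋ = 0 → a.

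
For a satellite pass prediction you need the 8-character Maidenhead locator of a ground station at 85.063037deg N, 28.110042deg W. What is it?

HR55wb65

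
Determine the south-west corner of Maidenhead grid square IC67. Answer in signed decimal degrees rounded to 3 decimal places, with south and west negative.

Field I=8, C=2: +8·20° lon, +2·10° lat → SW at lon -20°, lat -70°.
Square 6, 7: +6·2° lon, +7·1° lat → SW at lon -8°, lat -63°.
latitude -63.000, longitude -8.000.

-63.000, -8.000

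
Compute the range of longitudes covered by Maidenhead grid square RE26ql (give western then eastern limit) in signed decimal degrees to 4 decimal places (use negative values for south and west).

Field R=17, E=4: +17·20° lon, +4·10° lat → SW at lon 160°, lat -50°.
Square 2, 6: +2·2° lon, +6·1° lat → SW at lon 164°, lat -44°.
Subsquare q=16, l=11: +16·0.0833333° lon, +11·0.0416667° lat → SW at lon 165.333°, lat -43.5417°.
Cell spans 0.0833333° lon × 0.0416667° lat.
west 165.3333, east 165.4167.

165.3333, 165.4167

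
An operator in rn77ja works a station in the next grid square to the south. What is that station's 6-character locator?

RN76jx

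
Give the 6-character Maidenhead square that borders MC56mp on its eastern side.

Longitude subsquare m = 12; +1 → 13 = n.
The latitude characters are unchanged.

MC56np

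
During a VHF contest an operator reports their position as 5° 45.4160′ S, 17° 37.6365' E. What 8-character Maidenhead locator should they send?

JI84tf58

Offset from 180°W / 90°S: lon 197.62727°, lat 84.24307°.
Field: 197.62727/20 → 9 → J, 84.24307/10 → 8 → I; chars JI.
Square: 17.62727/2 → 8, 4.24307/1 → 4; chars 84.
Subsquare: 1.62727/0.0833333 → 19 → t, 0.24307/0.0416667 → 5 → f; chars tf.
Extended square: 0.04394/0.00833333 → 5, 0.03473/0.00416667 → 8; chars 58.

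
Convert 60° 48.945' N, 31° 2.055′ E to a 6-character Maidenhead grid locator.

KP50mt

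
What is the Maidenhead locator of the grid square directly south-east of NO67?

Longitude square 6; +1 → 7.
Latitude square 7; −1 → 6.

NO76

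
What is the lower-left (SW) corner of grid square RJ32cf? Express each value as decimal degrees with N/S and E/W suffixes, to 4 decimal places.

Field R=17, J=9: +17·20° lon, +9·10° lat → SW at lon 160°, lat 0°.
Square 3, 2: +3·2° lon, +2·1° lat → SW at lon 166°, lat 2°.
Subsquare c=2, f=5: +2·0.0833333° lon, +5·0.0416667° lat → SW at lon 166.167°, lat 2.20833°.
latitude 2.2083° N, longitude 166.1667° E.

2.2083° N, 166.1667° E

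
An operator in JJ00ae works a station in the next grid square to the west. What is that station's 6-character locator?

Longitude subsquare a = 0; −1 → -1, wraps to 23 = x, carry into square.
Longitude square 0; −1 → -1, wraps to 9, carry into field.
Longitude field J = 9; −1 → 8 = I.
The latitude characters are unchanged.

IJ90xe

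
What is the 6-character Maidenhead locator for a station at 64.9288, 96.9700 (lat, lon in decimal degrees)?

NP84lw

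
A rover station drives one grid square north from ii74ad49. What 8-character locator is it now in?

II74ae40

Latitude extended square 9; +1 → 10, wraps to 0, carry into subsquare.
Latitude subsquare d = 3; +1 → 4 = e.
The longitude characters are unchanged.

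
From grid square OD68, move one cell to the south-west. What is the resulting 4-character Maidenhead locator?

OD57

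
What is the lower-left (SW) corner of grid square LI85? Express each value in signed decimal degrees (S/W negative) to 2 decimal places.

-5.00, 56.00

Field L=11, I=8: +11·20° lon, +8·10° lat → SW at lon 40°, lat -10°.
Square 8, 5: +8·2° lon, +5·1° lat → SW at lon 56°, lat -5°.
latitude -5.00, longitude 56.00.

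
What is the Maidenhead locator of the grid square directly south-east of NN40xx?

Longitude subsquare x = 23; +1 → 24, wraps to 0 = a, carry into square.
Longitude square 4; +1 → 5.
Latitude subsquare x = 23; −1 → 22 = w.

NN50aw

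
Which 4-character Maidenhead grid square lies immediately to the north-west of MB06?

LB97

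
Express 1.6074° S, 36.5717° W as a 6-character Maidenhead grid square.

HI18rj

Offset from 180°W / 90°S: lon 143.4283°, lat 88.3926°.
Field: lon ⌊143.4283/20⌋ = 7 → H; lat ⌊88.3926/10⌋ = 8 → I.
Square: lon ⌊3.4283/2⌋ = 1; lat ⌊8.3926/1⌋ = 8.
Subsquare: lon ⌊1.4283/0.0833333⌋ = 17 → r; lat ⌊0.3926/0.0416667⌋ = 9 → j.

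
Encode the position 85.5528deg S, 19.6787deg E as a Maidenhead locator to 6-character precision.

JA94uk

Shift to the Maidenhead origin (180°W, 90°S): lon 199.6787, lat 4.4472.
Field: lon ⌊199.6787/20⌋ = 9 → J; lat ⌊4.4472/10⌋ = 0 → A.
Square: lon ⌊19.6787/2⌋ = 9; lat ⌊4.4472/1⌋ = 4.
Subsquare: lon ⌊1.6787/0.0833333⌋ = 20 → u; lat ⌊0.4472/0.0416667⌋ = 10 → k.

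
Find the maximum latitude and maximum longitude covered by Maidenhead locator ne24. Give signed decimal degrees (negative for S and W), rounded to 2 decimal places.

Field N=13, E=4: +13·20° lon, +4·10° lat → SW at lon 80°, lat -50°.
Square 2, 4: +2·2° lon, +4·1° lat → SW at lon 84°, lat -46°.
Cell spans 2° lon × 1° lat. NE corner is SW corner plus one full cell.
latitude -45.00, longitude 86.00.

-45.00, 86.00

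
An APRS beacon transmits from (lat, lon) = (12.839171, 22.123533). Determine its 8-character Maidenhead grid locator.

KK12bu41

Shift to the Maidenhead origin (180°W, 90°S): lon 202.12353, lat 102.83917.
Field (20°×10°, letters A–R): lon ⌊202.12353/20⌋ = 10 → K; lat ⌊102.83917/10⌋ = 10 → K.
Square (2°×1°, digits 0–9): lon ⌊2.12353/2⌋ = 1; lat ⌊2.83917/1⌋ = 2.
Subsquare (5′×2.5′, letters a–x): lon ⌊0.12353/0.0833333⌋ = 1 → b; lat ⌊0.83917/0.0416667⌋ = 20 → u.
Extended square (30″×15″, digits 0–9): lon ⌊0.04020/0.00833333⌋ = 4; lat ⌊0.00584/0.00416667⌋ = 1.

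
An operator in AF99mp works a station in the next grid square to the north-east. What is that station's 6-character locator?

AF99nq

Longitude subsquare m = 12; +1 → 13 = n.
Latitude subsquare p = 15; +1 → 16 = q.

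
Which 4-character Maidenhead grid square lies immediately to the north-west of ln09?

KO90

Longitude square 0; −1 → -1, wraps to 9, carry into field.
Longitude field L = 11; −1 → 10 = K.
Latitude square 9; +1 → 10, wraps to 0, carry into field.
Latitude field N = 13; +1 → 14 = O.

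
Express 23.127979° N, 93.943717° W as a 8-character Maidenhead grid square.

Shift to the Maidenhead origin (180°W, 90°S): lon 86.05628, lat 113.12798.
Field: lon ⌊86.05628/20⌋ = 4 → E; lat ⌊113.12798/10⌋ = 11 → L.
Square: lon ⌊6.05628/2⌋ = 3; lat ⌊3.12798/1⌋ = 3.
Subsquare: lon ⌊0.05628/0.0833333⌋ = 0 → a; lat ⌊0.12798/0.0416667⌋ = 3 → d.
Extended square: lon ⌊0.05628/0.00833333⌋ = 6; lat ⌊0.00298/0.00416667⌋ = 0.

EL33ad60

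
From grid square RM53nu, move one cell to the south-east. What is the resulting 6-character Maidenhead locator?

RM53ot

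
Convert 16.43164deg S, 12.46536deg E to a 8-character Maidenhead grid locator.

JH63fn56

Add 180° to longitude and 90° to latitude: 192.46536, 73.56836.
Field: lon ⌊192.46536/20⌋ = 9 → J; lat ⌊73.56836/10⌋ = 7 → H.
Square: lon ⌊12.46536/2⌋ = 6; lat ⌊3.56836/1⌋ = 3.
Subsquare: lon ⌊0.46536/0.0833333⌋ = 5 → f; lat ⌊0.56836/0.0416667⌋ = 13 → n.
Extended square: lon ⌊0.04869/0.00833333⌋ = 5; lat ⌊0.02669/0.00416667⌋ = 6.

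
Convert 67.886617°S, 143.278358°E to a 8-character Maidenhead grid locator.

QC12pc37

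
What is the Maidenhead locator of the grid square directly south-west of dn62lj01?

DN62kj90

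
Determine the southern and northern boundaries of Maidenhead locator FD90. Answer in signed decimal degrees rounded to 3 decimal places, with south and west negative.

-60.000, -59.000

Field F=5, D=3: +5·20° lon, +3·10° lat → SW at lon -80°, lat -60°.
Square 9, 0: +9·2° lon, +0·1° lat → SW at lon -62°, lat -60°.
Cell spans 2° lon × 1° lat.
south -60.000, north -59.000.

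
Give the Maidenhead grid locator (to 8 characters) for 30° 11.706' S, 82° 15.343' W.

EF89ut93

Shift to the Maidenhead origin (180°W, 90°S): lon 97.74428, lat 59.80490.
Field: lon ⌊97.74428/20⌋ = 4 → E; lat ⌊59.80490/10⌋ = 5 → F.
Square: lon ⌊17.74428/2⌋ = 8; lat ⌊9.80490/1⌋ = 9.
Subsquare: lon ⌊1.74428/0.0833333⌋ = 20 → u; lat ⌊0.80490/0.0416667⌋ = 19 → t.
Extended square: lon ⌊0.07762/0.00833333⌋ = 9; lat ⌊0.01323/0.00416667⌋ = 3.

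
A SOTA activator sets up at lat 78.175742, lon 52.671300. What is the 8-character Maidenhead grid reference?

Add 180° to longitude and 90° to latitude: 232.67130, 168.17574.
Field: 232.67130/20 → 11 → L, 168.17574/10 → 16 → Q; chars LQ.
Square: 12.67130/2 → 6, 8.17574/1 → 8; chars 68.
Subsquare: 0.67130/0.0833333 → 8 → i, 0.17574/0.0416667 → 4 → e; chars ie.
Extended square: 0.00463/0.00833333 → 0, 0.00908/0.00416667 → 2; chars 02.

LQ68ie02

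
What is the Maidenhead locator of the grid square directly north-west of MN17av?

Longitude subsquare a = 0; −1 → -1, wraps to 23 = x, carry into square.
Longitude square 1; −1 → 0.
Latitude subsquare v = 21; +1 → 22 = w.

MN07xw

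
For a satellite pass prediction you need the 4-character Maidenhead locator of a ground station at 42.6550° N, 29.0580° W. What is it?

Offset from 180°W / 90°S: lon 150.94°, lat 132.66°.
Field (20°×10°, letters A–R): lon ⌊150.94/20⌋ = 7 → H; lat ⌊132.66/10⌋ = 13 → N.
Square (2°×1°, digits 0–9): lon ⌊10.94/2⌋ = 5; lat ⌊2.66/1⌋ = 2.

HN52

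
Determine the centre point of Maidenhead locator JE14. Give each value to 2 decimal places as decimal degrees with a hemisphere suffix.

Field J=9, E=4: +9·20° lon, +4·10° lat → SW at lon 0°, lat -50°.
Square 1, 4: +1·2° lon, +4·1° lat → SW at lon 2°, lat -46°.
Cell spans 2° lon × 1° lat. Centre is SW corner plus half of each.
latitude 45.50° S, longitude 3.00° E.

45.50° S, 3.00° E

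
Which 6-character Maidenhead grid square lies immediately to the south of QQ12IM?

Latitude subsquare m = 12; −1 → 11 = l.
The longitude characters are unchanged.

QQ12il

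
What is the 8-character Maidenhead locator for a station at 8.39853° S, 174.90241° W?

AI21no14

Add 180° to longitude and 90° to latitude: 5.09759, 81.60147.
Field: lon ⌊5.09759/20⌋ = 0 → A; lat ⌊81.60147/10⌋ = 8 → I.
Square: lon ⌊5.09759/2⌋ = 2; lat ⌊1.60147/1⌋ = 1.
Subsquare: lon ⌊1.09759/0.0833333⌋ = 13 → n; lat ⌊0.60147/0.0416667⌋ = 14 → o.
Extended square: lon ⌊0.01426/0.00833333⌋ = 1; lat ⌊0.01814/0.00416667⌋ = 4.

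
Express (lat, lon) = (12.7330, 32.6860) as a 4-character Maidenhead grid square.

KK62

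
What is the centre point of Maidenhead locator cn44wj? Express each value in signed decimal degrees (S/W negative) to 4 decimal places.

44.3958, -130.1250

Field C=2, N=13: +2·20° lon, +13·10° lat → SW at lon -140°, lat 40°.
Square 4, 4: +4·2° lon, +4·1° lat → SW at lon -132°, lat 44°.
Subsquare w=22, j=9: +22·0.0833333° lon, +9·0.0416667° lat → SW at lon -130.167°, lat 44.375°.
Cell spans 0.0833333° lon × 0.0416667° lat. Centre is SW corner plus half of each.
latitude 44.3958, longitude -130.1250.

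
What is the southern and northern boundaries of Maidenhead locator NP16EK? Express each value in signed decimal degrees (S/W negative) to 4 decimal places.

66.4167, 66.4583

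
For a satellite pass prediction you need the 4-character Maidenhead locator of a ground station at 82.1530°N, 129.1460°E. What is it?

PR42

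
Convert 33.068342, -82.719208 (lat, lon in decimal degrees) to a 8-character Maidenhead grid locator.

EM83pb36

Shift to the Maidenhead origin (180°W, 90°S): lon 97.28079, lat 123.06834.
Field: lon ⌊97.28079/20⌋ = 4 → E; lat ⌊123.06834/10⌋ = 12 → M.
Square: lon ⌊17.28079/2⌋ = 8; lat ⌊3.06834/1⌋ = 3.
Subsquare: lon ⌊1.28079/0.0833333⌋ = 15 → p; lat ⌊0.06834/0.0416667⌋ = 1 → b.
Extended square: lon ⌊0.03079/0.00833333⌋ = 3; lat ⌊0.02668/0.00416667⌋ = 6.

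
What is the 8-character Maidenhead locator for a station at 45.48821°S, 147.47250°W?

BE64gm32

Offset from 180°W / 90°S: lon 32.52750°, lat 44.51179°.
Field (20°×10°, letters A–R): lon ⌊32.52750/20⌋ = 1 → B; lat ⌊44.51179/10⌋ = 4 → E.
Square (2°×1°, digits 0–9): lon ⌊12.52750/2⌋ = 6; lat ⌊4.51179/1⌋ = 4.
Subsquare (5′×2.5′, letters a–x): lon ⌊0.52750/0.0833333⌋ = 6 → g; lat ⌊0.51179/0.0416667⌋ = 12 → m.
Extended square (30″×15″, digits 0–9): lon ⌊0.02750/0.00833333⌋ = 3; lat ⌊0.01179/0.00416667⌋ = 2.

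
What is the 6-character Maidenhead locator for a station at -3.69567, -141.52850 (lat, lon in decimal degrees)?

Add 180° to longitude and 90° to latitude: 38.4715, 86.3043.
Field (20°×10°, letters A–R): 38.4715/20 → 1 → B, 86.3043/10 → 8 → I; chars BI.
Square (2°×1°, digits 0–9): 18.4715/2 → 9, 6.3043/1 → 6; chars 96.
Subsquare (5′×2.5′, letters a–x): 0.4715/0.0833333 → 5 → f, 0.3043/0.0416667 → 7 → h; chars fh.

BI96fh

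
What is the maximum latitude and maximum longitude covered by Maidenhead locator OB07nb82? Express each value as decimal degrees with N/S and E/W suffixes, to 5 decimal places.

Field O=14, B=1: +14·20° lon, +1·10° lat → SW at lon 100°, lat -80°.
Square 0, 7: +0·2° lon, +7·1° lat → SW at lon 100°, lat -73°.
Subsquare n=13, b=1: +13·0.0833333° lon, +1·0.0416667° lat → SW at lon 101.083°, lat -72.9583°.
Extended square 8, 2: +8·0.00833333° lon, +2·0.00416667° lat → SW at lon 101.15°, lat -72.95°.
Cell spans 0.00833333° lon × 0.00416667° lat. NE corner is SW corner plus one full cell.
latitude 72.94583° S, longitude 101.15833° E.

72.94583° S, 101.15833° E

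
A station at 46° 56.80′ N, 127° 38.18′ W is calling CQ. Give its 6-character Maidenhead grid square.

Shift to the Maidenhead origin (180°W, 90°S): lon 52.3637, lat 136.9467.
Field (20°×10°, letters A–R): lon ⌊52.3637/20⌋ = 2 → C; lat ⌊136.9467/10⌋ = 13 → N.
Square (2°×1°, digits 0–9): lon ⌊12.3637/2⌋ = 6; lat ⌊6.9467/1⌋ = 6.
Subsquare (5′×2.5′, letters a–x): lon ⌊0.3637/0.0833333⌋ = 4 → e; lat ⌊0.9467/0.0416667⌋ = 22 → w.

CN66ew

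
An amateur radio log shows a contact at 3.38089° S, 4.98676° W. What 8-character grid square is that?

II76mo18

Add 180° to longitude and 90° to latitude: 175.01324, 86.61911.
Field: lon ⌊175.01324/20⌋ = 8 → I; lat ⌊86.61911/10⌋ = 8 → I.
Square: lon ⌊15.01324/2⌋ = 7; lat ⌊6.61911/1⌋ = 6.
Subsquare: lon ⌊1.01324/0.0833333⌋ = 12 → m; lat ⌊0.61911/0.0416667⌋ = 14 → o.
Extended square: lon ⌊0.01324/0.00833333⌋ = 1; lat ⌊0.03578/0.00416667⌋ = 8.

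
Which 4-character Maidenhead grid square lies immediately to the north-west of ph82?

Longitude square 8; −1 → 7.
Latitude square 2; +1 → 3.

PH73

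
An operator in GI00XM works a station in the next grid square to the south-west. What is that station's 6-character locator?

GI00wl

Longitude subsquare x = 23; −1 → 22 = w.
Latitude subsquare m = 12; −1 → 11 = l.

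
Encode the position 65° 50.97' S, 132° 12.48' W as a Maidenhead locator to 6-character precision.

CC34vd

Offset from 180°W / 90°S: lon 47.7920°, lat 24.1505°.
Field (20°×10°, letters A–R): 47.7920/20 → 2 → C, 24.1505/10 → 2 → C; chars CC.
Square (2°×1°, digits 0–9): 7.7920/2 → 3, 4.1505/1 → 4; chars 34.
Subsquare (5′×2.5′, letters a–x): 1.7920/0.0833333 → 21 → v, 0.1505/0.0416667 → 3 → d; chars vd.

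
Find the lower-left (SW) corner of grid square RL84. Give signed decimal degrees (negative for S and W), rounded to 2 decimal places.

Field R=17, L=11: +17·20° lon, +11·10° lat → SW at lon 160°, lat 20°.
Square 8, 4: +8·2° lon, +4·1° lat → SW at lon 176°, lat 24°.
latitude 24.00, longitude 176.00.

24.00, 176.00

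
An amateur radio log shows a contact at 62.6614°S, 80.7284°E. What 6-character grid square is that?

Shift to the Maidenhead origin (180°W, 90°S): lon 260.7284, lat 27.3386.
Field (20°×10°, letters A–R): lon ⌊260.7284/20⌋ = 13 → N; lat ⌊27.3386/10⌋ = 2 → C.
Square (2°×1°, digits 0–9): lon ⌊0.7284/2⌋ = 0; lat ⌊7.3386/1⌋ = 7.
Subsquare (5′×2.5′, letters a–x): lon ⌊0.7284/0.0833333⌋ = 8 → i; lat ⌊0.3386/0.0416667⌋ = 8 → i.

NC07ii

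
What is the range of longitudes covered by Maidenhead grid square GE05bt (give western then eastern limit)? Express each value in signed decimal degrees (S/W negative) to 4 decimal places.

-59.9167, -59.8333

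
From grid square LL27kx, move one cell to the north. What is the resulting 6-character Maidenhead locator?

LL28ka

Latitude subsquare x = 23; +1 → 24, wraps to 0 = a, carry into square.
Latitude square 7; +1 → 8.
The longitude characters are unchanged.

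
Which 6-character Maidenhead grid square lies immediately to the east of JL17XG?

JL27ag

Longitude subsquare x = 23; +1 → 24, wraps to 0 = a, carry into square.
Longitude square 1; +1 → 2.
The latitude characters are unchanged.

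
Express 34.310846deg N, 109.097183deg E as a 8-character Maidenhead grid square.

OM44nh14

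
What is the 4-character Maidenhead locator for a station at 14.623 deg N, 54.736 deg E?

Shift to the Maidenhead origin (180°W, 90°S): lon 234.74, lat 104.62.
Field (20°×10°, letters A–R): 234.74/20 → 11 → L, 104.62/10 → 10 → K; chars LK.
Square (2°×1°, digits 0–9): 14.74/2 → 7, 4.62/1 → 4; chars 74.

LK74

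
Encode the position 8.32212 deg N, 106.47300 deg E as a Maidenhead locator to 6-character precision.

Shift to the Maidenhead origin (180°W, 90°S): lon 286.4730, lat 98.3221.
Field: lon ⌊286.4730/20⌋ = 14 → O; lat ⌊98.3221/10⌋ = 9 → J.
Square: lon ⌊6.4730/2⌋ = 3; lat ⌊8.3221/1⌋ = 8.
Subsquare: lon ⌊0.4730/0.0833333⌋ = 5 → f; lat ⌊0.3221/0.0416667⌋ = 7 → h.

OJ38fh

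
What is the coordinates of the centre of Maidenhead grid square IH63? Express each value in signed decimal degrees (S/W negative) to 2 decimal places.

-16.50, -7.00

Field I=8, H=7: +8·20° lon, +7·10° lat → SW at lon -20°, lat -20°.
Square 6, 3: +6·2° lon, +3·1° lat → SW at lon -8°, lat -17°.
Cell spans 2° lon × 1° lat. Centre is SW corner plus half of each.
latitude -16.50, longitude -7.00.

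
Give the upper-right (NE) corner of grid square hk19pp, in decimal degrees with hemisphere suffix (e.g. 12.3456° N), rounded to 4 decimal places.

19.6667° N, 36.6667° W

Field H=7, K=10: +7·20° lon, +10·10° lat → SW at lon -40°, lat 10°.
Square 1, 9: +1·2° lon, +9·1° lat → SW at lon -38°, lat 19°.
Subsquare p=15, p=15: +15·0.0833333° lon, +15·0.0416667° lat → SW at lon -36.75°, lat 19.625°.
Cell spans 0.0833333° lon × 0.0416667° lat. NE corner is SW corner plus one full cell.
latitude 19.6667° N, longitude 36.6667° W.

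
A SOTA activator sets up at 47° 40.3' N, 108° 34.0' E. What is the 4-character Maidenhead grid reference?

ON47

Add 180° to longitude and 90° to latitude: 288.57, 137.67.
Field: 288.57/20 → 14 → O, 137.67/10 → 13 → N; chars ON.
Square: 8.57/2 → 4, 7.67/1 → 7; chars 47.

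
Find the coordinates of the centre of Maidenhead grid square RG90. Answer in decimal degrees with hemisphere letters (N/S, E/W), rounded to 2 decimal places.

29.50° S, 179.00° E

Field R=17, G=6: +17·20° lon, +6·10° lat → SW at lon 160°, lat -30°.
Square 9, 0: +9·2° lon, +0·1° lat → SW at lon 178°, lat -30°.
Cell spans 2° lon × 1° lat. Centre is SW corner plus half of each.
latitude 29.50° S, longitude 179.00° E.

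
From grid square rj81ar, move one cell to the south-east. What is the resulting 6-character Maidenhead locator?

Longitude subsquare a = 0; +1 → 1 = b.
Latitude subsquare r = 17; −1 → 16 = q.

RJ81bq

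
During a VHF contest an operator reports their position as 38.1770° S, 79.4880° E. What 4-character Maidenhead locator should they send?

Add 180° to longitude and 90° to latitude: 259.49, 51.82.
Field: 259.49/20 → 12 → M, 51.82/10 → 5 → F; chars MF.
Square: 19.49/2 → 9, 1.82/1 → 1; chars 91.

MF91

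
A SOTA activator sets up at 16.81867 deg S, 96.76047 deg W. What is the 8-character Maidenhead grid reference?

Shift to the Maidenhead origin (180°W, 90°S): lon 83.23953, lat 73.18133.
Field: lon ⌊83.23953/20⌋ = 4 → E; lat ⌊73.18133/10⌋ = 7 → H.
Square: lon ⌊3.23953/2⌋ = 1; lat ⌊3.18133/1⌋ = 3.
Subsquare: lon ⌊1.23953/0.0833333⌋ = 14 → o; lat ⌊0.18133/0.0416667⌋ = 4 → e.
Extended square: lon ⌊0.07286/0.00833333⌋ = 8; lat ⌊0.01466/0.00416667⌋ = 3.

EH13oe83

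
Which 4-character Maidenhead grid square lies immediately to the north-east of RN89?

RO90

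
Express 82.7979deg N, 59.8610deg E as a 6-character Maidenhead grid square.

LR92wt

Shift to the Maidenhead origin (180°W, 90°S): lon 239.8610, lat 172.7979.
Field: 239.8610/20 → 11 → L, 172.7979/10 → 17 → R; chars LR.
Square: 19.8610/2 → 9, 2.7979/1 → 2; chars 92.
Subsquare: 1.8610/0.0833333 → 22 → w, 0.7979/0.0416667 → 19 → t; chars wt.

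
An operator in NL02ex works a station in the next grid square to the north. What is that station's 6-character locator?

NL03ea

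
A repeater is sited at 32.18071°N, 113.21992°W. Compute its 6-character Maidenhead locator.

Shift to the Maidenhead origin (180°W, 90°S): lon 66.7801, lat 122.1807.
Field (20°×10°, letters A–R): lon ⌊66.7801/20⌋ = 3 → D; lat ⌊122.1807/10⌋ = 12 → M.
Square (2°×1°, digits 0–9): lon ⌊6.7801/2⌋ = 3; lat ⌊2.1807/1⌋ = 2.
Subsquare (5′×2.5′, letters a–x): lon ⌊0.7801/0.0833333⌋ = 9 → j; lat ⌊0.1807/0.0416667⌋ = 4 → e.

DM32je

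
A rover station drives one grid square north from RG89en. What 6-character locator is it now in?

Latitude subsquare n = 13; +1 → 14 = o.
The longitude characters are unchanged.

RG89eo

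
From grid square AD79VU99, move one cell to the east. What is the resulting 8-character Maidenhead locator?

AD79wu09

Longitude extended square 9; +1 → 10, wraps to 0, carry into subsquare.
Longitude subsquare v = 21; +1 → 22 = w.
The latitude characters are unchanged.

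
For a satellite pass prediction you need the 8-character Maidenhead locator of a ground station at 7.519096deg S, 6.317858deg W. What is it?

Add 180° to longitude and 90° to latitude: 173.68214, 82.48090.
Field (20°×10°, letters A–R): 173.68214/20 → 8 → I, 82.48090/10 → 8 → I; chars II.
Square (2°×1°, digits 0–9): 13.68214/2 → 6, 2.48090/1 → 2; chars 62.
Subsquare (5′×2.5′, letters a–x): 1.68214/0.0833333 → 20 → u, 0.48090/0.0416667 → 11 → l; chars ul.
Extended square (30″×15″, digits 0–9): 0.01548/0.00833333 → 1, 0.02257/0.00416667 → 5; chars 15.

II62ul15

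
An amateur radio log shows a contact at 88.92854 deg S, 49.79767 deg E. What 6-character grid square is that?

Shift to the Maidenhead origin (180°W, 90°S): lon 229.7977, lat 1.0715.
Field (20°×10°, letters A–R): lon ⌊229.7977/20⌋ = 11 → L; lat ⌊1.0715/10⌋ = 0 → A.
Square (2°×1°, digits 0–9): lon ⌊9.7977/2⌋ = 4; lat ⌊1.0715/1⌋ = 1.
Subsquare (5′×2.5′, letters a–x): lon ⌊1.7977/0.0833333⌋ = 21 → v; lat ⌊0.0715/0.0416667⌋ = 1 → b.

LA41vb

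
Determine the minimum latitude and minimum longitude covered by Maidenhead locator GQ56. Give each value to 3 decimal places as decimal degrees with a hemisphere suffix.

76.000° N, 50.000° W

Field G=6, Q=16: +6·20° lon, +16·10° lat → SW at lon -60°, lat 70°.
Square 5, 6: +5·2° lon, +6·1° lat → SW at lon -50°, lat 76°.
latitude 76.000° N, longitude 50.000° W.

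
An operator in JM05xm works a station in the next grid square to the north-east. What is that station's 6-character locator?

Longitude subsquare x = 23; +1 → 24, wraps to 0 = a, carry into square.
Longitude square 0; +1 → 1.
Latitude subsquare m = 12; +1 → 13 = n.

JM15an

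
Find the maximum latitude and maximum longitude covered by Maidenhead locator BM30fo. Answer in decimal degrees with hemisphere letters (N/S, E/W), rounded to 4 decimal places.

30.6250° N, 153.5000° W

Field B=1, M=12: +1·20° lon, +12·10° lat → SW at lon -160°, lat 30°.
Square 3, 0: +3·2° lon, +0·1° lat → SW at lon -154°, lat 30°.
Subsquare f=5, o=14: +5·0.0833333° lon, +14·0.0416667° lat → SW at lon -153.583°, lat 30.5833°.
Cell spans 0.0833333° lon × 0.0416667° lat. NE corner is SW corner plus one full cell.
latitude 30.6250° N, longitude 153.5000° W.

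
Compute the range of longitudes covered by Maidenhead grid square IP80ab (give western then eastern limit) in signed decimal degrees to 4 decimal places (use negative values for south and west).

Field I=8, P=15: +8·20° lon, +15·10° lat → SW at lon -20°, lat 60°.
Square 8, 0: +8·2° lon, +0·1° lat → SW at lon -4°, lat 60°.
Subsquare a=0, b=1: +0·0.0833333° lon, +1·0.0416667° lat → SW at lon -4°, lat 60.0417°.
Cell spans 0.0833333° lon × 0.0416667° lat.
west -4.0000, east -3.9167.

-4.0000, -3.9167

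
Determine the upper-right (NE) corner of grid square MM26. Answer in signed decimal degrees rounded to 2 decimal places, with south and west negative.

Field M=12, M=12: +12·20° lon, +12·10° lat → SW at lon 60°, lat 30°.
Square 2, 6: +2·2° lon, +6·1° lat → SW at lon 64°, lat 36°.
Cell spans 2° lon × 1° lat. NE corner is SW corner plus one full cell.
latitude 37.00, longitude 66.00.

37.00, 66.00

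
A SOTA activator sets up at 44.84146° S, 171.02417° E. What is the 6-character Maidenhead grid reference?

RE55md

Offset from 180°W / 90°S: lon 351.0242°, lat 45.1585°.
Field: 351.0242/20 → 17 → R, 45.1585/10 → 4 → E; chars RE.
Square: 11.0242/2 → 5, 5.1585/1 → 5; chars 55.
Subsquare: 1.0242/0.0833333 → 12 → m, 0.1585/0.0416667 → 3 → d; chars md.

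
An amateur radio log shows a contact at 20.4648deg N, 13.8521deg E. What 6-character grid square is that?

JL60wl

Offset from 180°W / 90°S: lon 193.8521°, lat 110.4648°.
Field (20°×10°, letters A–R): 193.8521/20 → 9 → J, 110.4648/10 → 11 → L; chars JL.
Square (2°×1°, digits 0–9): 13.8521/2 → 6, 0.4648/1 → 0; chars 60.
Subsquare (5′×2.5′, letters a–x): 1.8521/0.0833333 → 22 → w, 0.4648/0.0416667 → 11 → l; chars wl.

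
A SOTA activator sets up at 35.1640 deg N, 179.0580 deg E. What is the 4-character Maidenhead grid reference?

RM95

Shift to the Maidenhead origin (180°W, 90°S): lon 359.06, lat 125.16.
Field: 359.06/20 → 17 → R, 125.16/10 → 12 → M; chars RM.
Square: 19.06/2 → 9, 5.16/1 → 5; chars 95.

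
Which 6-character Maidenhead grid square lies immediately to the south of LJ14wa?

Latitude subsquare a = 0; −1 → -1, wraps to 23 = x, carry into square.
Latitude square 4; −1 → 3.
The longitude characters are unchanged.

LJ13wx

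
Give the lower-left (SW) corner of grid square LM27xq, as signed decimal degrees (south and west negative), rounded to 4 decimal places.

Field L=11, M=12: +11·20° lon, +12·10° lat → SW at lon 40°, lat 30°.
Square 2, 7: +2·2° lon, +7·1° lat → SW at lon 44°, lat 37°.
Subsquare x=23, q=16: +23·0.0833333° lon, +16·0.0416667° lat → SW at lon 45.9167°, lat 37.6667°.
latitude 37.6667, longitude 45.9167.

37.6667, 45.9167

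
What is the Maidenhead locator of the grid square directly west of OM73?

Longitude square 7; −1 → 6.
The latitude characters are unchanged.

OM63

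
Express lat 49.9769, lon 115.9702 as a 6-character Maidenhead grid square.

ON79xx

Shift to the Maidenhead origin (180°W, 90°S): lon 295.9702, lat 139.9769.
Field: 295.9702/20 → 14 → O, 139.9769/10 → 13 → N; chars ON.
Square: 15.9702/2 → 7, 9.9769/1 → 9; chars 79.
Subsquare: 1.9702/0.0833333 → 23 → x, 0.9769/0.0416667 → 23 → x; chars xx.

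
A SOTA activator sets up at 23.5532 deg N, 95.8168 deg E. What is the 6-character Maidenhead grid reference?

NL73vn

Shift to the Maidenhead origin (180°W, 90°S): lon 275.8168, lat 113.5532.
Field: 275.8168/20 → 13 → N, 113.5532/10 → 11 → L; chars NL.
Square: 15.8168/2 → 7, 3.5532/1 → 3; chars 73.
Subsquare: 1.8168/0.0833333 → 21 → v, 0.5532/0.0416667 → 13 → n; chars vn.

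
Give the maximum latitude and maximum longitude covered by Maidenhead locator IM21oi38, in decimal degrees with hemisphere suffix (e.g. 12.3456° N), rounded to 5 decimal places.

31.37083° N, 14.80000° W

Field I=8, M=12: +8·20° lon, +12·10° lat → SW at lon -20°, lat 30°.
Square 2, 1: +2·2° lon, +1·1° lat → SW at lon -16°, lat 31°.
Subsquare o=14, i=8: +14·0.0833333° lon, +8·0.0416667° lat → SW at lon -14.8333°, lat 31.3333°.
Extended square 3, 8: +3·0.00833333° lon, +8·0.00416667° lat → SW at lon -14.8083°, lat 31.3667°.
Cell spans 0.00833333° lon × 0.00416667° lat. NE corner is SW corner plus one full cell.
latitude 31.37083° N, longitude 14.80000° W.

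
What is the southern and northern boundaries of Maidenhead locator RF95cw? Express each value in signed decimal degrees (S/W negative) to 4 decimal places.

Field R=17, F=5: +17·20° lon, +5·10° lat → SW at lon 160°, lat -40°.
Square 9, 5: +9·2° lon, +5·1° lat → SW at lon 178°, lat -35°.
Subsquare c=2, w=22: +2·0.0833333° lon, +22·0.0416667° lat → SW at lon 178.167°, lat -34.0833°.
Cell spans 0.0833333° lon × 0.0416667° lat.
south -34.0833, north -34.0417.

-34.0833, -34.0417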